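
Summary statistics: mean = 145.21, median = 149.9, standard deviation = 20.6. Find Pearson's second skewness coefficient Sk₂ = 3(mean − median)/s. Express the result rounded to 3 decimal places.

-0.683

Sk₂ = 3(145.21 − 149.9) / 20.6 = 3 × -4.6900 / 20.6
    = -14.0700 / 20.6 ≈ -0.683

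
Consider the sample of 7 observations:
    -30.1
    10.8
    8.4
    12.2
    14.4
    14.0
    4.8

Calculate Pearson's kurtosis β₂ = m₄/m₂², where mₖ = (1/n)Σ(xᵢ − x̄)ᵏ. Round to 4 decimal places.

x̄ = 4.9286
Σ(xᵢ − x̄)² = 1498.4143 ⇒ m₂ = 214.05918
Σ(xᵢ − x̄)⁴ = 1524479.5816 ⇒ m₄ = 217782.79737
m₂² = 45821.33411
β₂ = m₄/m₂² = 217782.79737 / 45821.33411 ≈ 4.7529

4.7529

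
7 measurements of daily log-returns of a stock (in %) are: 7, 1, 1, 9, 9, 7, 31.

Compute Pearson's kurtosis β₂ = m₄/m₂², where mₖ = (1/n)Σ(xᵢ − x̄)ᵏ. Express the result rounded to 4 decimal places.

4.2290

x̄ = 9.2857
Σ(xᵢ − x̄)² = 619.4286 ⇒ m₂ = 88.48980
Σ(xᵢ − x̄)⁴ = 231802.9621 ⇒ m₄ = 33114.70887
m₂² = 7830.44398
β₂ = m₄/m₂² = 33114.70887 / 7830.44398 ≈ 4.2290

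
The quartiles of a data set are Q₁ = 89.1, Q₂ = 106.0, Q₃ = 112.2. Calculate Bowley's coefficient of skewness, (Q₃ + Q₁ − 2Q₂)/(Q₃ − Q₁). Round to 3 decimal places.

numerator: Q₃ + Q₁ − 2Q₂ = 112.2 + 89.1 − 2×106.0 = -10.7000
denominator: Q₃ − Q₁ = 112.2 − 89.1 = 23.1000
Bowley skewness = -10.7000 / 23.1000 ≈ -0.463

-0.463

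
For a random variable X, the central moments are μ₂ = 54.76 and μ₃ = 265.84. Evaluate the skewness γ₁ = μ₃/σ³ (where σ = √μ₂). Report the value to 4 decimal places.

0.6560

σ = √μ₂ = √54.76 = 7.40000
σ³ = μ₂^(3/2) = 405.22400
γ₁ = μ₃/σ³ = 265.84 / 405.22400 ≈ 0.6560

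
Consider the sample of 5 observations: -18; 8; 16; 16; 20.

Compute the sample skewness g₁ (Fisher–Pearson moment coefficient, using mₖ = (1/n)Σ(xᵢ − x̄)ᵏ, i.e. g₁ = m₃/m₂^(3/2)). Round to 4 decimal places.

x̄ = (-18 + 8 + 16 + 16 + 20) / 5 = 8.4000
deviations (xᵢ − x̄): -26.4000, -0.4000, 7.6000, 7.6000, 11.6000
Σ(xᵢ − x̄)² = 947.2000 ⇒ m₂ = 947.2000/5 = 189.44000
Σ(xᵢ − x̄)³ = -15960.9600 ⇒ m₃ = -15960.9600/5 = -3192.19200
m₂^(3/2) = 189.44000^(1.5) = 2607.39920
g₁ = m₃ / m₂^(3/2) = -3192.19200 / 2607.39920 ≈ -1.2243

-1.2243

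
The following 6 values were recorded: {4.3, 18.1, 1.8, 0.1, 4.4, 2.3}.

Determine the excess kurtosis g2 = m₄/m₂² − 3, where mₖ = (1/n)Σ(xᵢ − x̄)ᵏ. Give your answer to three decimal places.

0.784

x̄ = 5.1667
Σ(xᵢ − x̄)² = 213.8333 ⇒ m₂ = 35.63889
Σ(xᵢ − x̄)⁴ = 28835.5417 ⇒ m₄ = 4805.92362
m₂² = 1270.13040
g2 = m₄/m₂² − 3 = 3.78380 − 3 ≈ 0.784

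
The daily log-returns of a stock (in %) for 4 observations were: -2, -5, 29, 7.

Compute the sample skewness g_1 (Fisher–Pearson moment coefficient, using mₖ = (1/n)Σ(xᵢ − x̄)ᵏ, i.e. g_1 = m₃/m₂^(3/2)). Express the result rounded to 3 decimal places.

0.812

x̄ = (-2 - 5 + 29 + 7) / 4 = 7.2500
deviations (xᵢ − x̄): -9.2500, -12.2500, 21.7500, -0.2500
Σ(xᵢ − x̄)² = 708.7500 ⇒ m₂ = 708.7500/4 = 177.18750
Σ(xᵢ − x̄)³ = 7659.3750 ⇒ m₃ = 7659.3750/4 = 1914.84375
m₂^(3/2) = 177.18750^(1.5) = 2358.57462
g_1 = m₃ / m₂^(3/2) = 1914.84375 / 2358.57462 ≈ 0.812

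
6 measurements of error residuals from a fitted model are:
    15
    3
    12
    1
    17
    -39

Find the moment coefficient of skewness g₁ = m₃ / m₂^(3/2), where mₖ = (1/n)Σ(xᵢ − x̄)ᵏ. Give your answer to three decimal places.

-1.426

x̄ = (15 + 3 + 12 + 1 + 17 - 39) / 6 = 1.5000
deviations (xᵢ − x̄): 13.5000, 1.5000, 10.5000, -0.5000, 15.5000, -40.5000
Σ(xᵢ − x̄)² = 2175.5000 ⇒ m₂ = 2175.5000/6 = 362.58333
Σ(xᵢ − x̄)³ = -59085.0000 ⇒ m₃ = -59085.0000/6 = -9847.50000
m₂^(3/2) = 362.58333^(1.5) = 6904.17444
g₁ = m₃ / m₂^(3/2) = -9847.50000 / 6904.17444 ≈ -1.426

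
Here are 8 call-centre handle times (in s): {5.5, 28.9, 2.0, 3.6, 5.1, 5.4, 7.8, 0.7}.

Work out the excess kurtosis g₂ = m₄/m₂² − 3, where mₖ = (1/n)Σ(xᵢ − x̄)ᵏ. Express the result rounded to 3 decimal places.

x̄ = 7.3750
Σ(xᵢ − x̄)² = 563.7950 ⇒ m₂ = 70.47437
Σ(xᵢ − x̄)⁴ = 217747.9812 ⇒ m₄ = 27218.49766
m₂² = 4966.63753
g₂ = m₄/m₂² − 3 = 5.48027 − 3 ≈ 2.480

2.480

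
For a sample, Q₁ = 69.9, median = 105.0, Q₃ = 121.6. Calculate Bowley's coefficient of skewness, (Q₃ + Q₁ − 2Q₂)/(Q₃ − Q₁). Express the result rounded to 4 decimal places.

-0.3578

numerator: Q₃ + Q₁ − 2Q₂ = 121.6 + 69.9 − 2×105.0 = -18.5000
denominator: Q₃ − Q₁ = 121.6 − 69.9 = 51.7000
Bowley skewness = -18.5000 / 51.7000 ≈ -0.3578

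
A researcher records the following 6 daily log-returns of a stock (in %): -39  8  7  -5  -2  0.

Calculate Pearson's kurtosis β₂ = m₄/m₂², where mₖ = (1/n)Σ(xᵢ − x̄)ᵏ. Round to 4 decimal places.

x̄ = -5.1667
Σ(xᵢ − x̄)² = 1502.8333 ⇒ m₂ = 250.47222
Σ(xᵢ − x̄)⁴ = 1363104.8194 ⇒ m₄ = 227184.13657
m₂² = 62736.33410
β₂ = m₄/m₂² = 227184.13657 / 62736.33410 ≈ 3.6213

3.6213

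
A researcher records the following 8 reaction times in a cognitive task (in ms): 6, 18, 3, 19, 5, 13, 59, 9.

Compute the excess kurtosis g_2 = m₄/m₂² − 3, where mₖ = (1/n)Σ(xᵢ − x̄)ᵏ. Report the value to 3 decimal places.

x̄ = 16.5000
Σ(xᵢ − x̄)² = 2308.0000 ⇒ m₂ = 288.50000
Σ(xᵢ − x̄)⁴ = 3328757.5000 ⇒ m₄ = 416094.68750
m₂² = 83232.25000
g_2 = m₄/m₂² − 3 = 4.99920 − 3 ≈ 1.999

1.999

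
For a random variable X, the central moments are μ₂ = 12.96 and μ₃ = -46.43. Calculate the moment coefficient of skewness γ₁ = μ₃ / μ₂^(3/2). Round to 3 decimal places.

-0.995

σ = √μ₂ = √12.96 = 3.60000
σ³ = μ₂^(3/2) = 46.65600
γ₁ = μ₃/σ³ = -46.43 / 46.65600 ≈ -0.995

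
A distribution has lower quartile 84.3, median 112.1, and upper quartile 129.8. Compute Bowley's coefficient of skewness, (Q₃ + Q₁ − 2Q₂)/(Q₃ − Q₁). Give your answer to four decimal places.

-0.2220

numerator: Q₃ + Q₁ − 2Q₂ = 129.8 + 84.3 − 2×112.1 = -10.1000
denominator: Q₃ − Q₁ = 129.8 − 84.3 = 45.5000
Bowley skewness = -10.1000 / 45.5000 ≈ -0.2220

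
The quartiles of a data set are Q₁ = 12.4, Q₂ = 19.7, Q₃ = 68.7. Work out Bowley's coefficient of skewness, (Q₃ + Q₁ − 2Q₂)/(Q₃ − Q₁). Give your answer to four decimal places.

0.7407

numerator: Q₃ + Q₁ − 2Q₂ = 68.7 + 12.4 − 2×19.7 = 41.7000
denominator: Q₃ − Q₁ = 68.7 − 12.4 = 56.3000
Bowley skewness = 41.7000 / 56.3000 ≈ 0.7407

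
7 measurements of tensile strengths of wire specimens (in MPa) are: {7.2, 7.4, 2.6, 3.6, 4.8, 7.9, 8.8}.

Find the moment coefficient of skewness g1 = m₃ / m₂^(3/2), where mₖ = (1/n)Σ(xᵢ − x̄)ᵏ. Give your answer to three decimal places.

-0.352

x̄ = (7.2 + 7.4 + 2.6 + 3.6 + 4.8 + 7.9 + 8.8) / 7 = 6.0429
deviations (xᵢ − x̄): 1.1571, 1.3571, -3.4429, -2.4429, -1.2429, 1.8571, 2.7571
Σ(xᵢ − x̄)² = 33.5971 ⇒ m₂ = 33.5971/7 = 4.79959
Σ(xᵢ − x̄)³ = -25.8932 ⇒ m₃ = -25.8932/7 = -3.69903
m₂^(3/2) = 4.79959^(1.5) = 10.51493
g1 = m₃ / m₂^(3/2) = -3.69903 / 10.51493 ≈ -0.352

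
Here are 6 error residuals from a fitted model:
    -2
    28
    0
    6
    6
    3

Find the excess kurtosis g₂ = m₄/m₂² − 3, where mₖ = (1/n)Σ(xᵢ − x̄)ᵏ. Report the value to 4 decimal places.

x̄ = 6.8333
Σ(xᵢ − x̄)² = 588.8333 ⇒ m₂ = 98.13889
Σ(xᵢ − x̄)⁴ = 209214.4861 ⇒ m₄ = 34869.08102
m₂² = 9631.24151
g₂ = m₄/m₂² − 3 = 3.62041 − 3 ≈ 0.6204

0.6204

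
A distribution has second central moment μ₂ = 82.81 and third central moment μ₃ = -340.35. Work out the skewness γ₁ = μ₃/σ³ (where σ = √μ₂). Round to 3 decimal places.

-0.452

σ = √μ₂ = √82.81 = 9.10000
σ³ = μ₂^(3/2) = 753.57100
γ₁ = μ₃/σ³ = -340.35 / 753.57100 ≈ -0.452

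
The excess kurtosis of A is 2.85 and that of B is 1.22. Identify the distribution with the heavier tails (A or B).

Higher excess kurtosis ⇒ heavier tails relative to the normal distribution.
2.85 vs 1.22: the larger is 2.85, so A has heavier tails.

A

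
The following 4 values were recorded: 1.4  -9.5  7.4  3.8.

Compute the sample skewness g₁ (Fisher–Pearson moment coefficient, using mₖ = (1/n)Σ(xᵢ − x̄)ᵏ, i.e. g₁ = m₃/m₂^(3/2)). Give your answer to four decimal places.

-0.7642

x̄ = (1.4 - 9.5 + 7.4 + 3.8) / 4 = 0.7750
deviations (xᵢ − x̄): 0.6250, -10.2750, 6.6250, 3.0250
Σ(xᵢ − x̄)² = 159.0075 ⇒ m₂ = 159.0075/4 = 39.75188
Σ(xᵢ − x̄)³ = -766.0894 ⇒ m₃ = -766.0894/4 = -191.52234
m₂^(3/2) = 39.75188^(1.5) = 250.63195
g₁ = m₃ / m₂^(3/2) = -191.52234 / 250.63195 ≈ -0.7642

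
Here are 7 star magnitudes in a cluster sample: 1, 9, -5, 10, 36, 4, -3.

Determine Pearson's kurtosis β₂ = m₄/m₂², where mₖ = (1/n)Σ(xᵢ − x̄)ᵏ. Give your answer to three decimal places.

x̄ = 7.4286
Σ(xᵢ − x̄)² = 1141.7143 ⇒ m₂ = 163.10204
Σ(xᵢ − x̄)⁴ = 703973.3528 ⇒ m₄ = 100567.62182
m₂² = 26602.27572
β₂ = m₄/m₂² = 100567.62182 / 26602.27572 ≈ 3.780

3.780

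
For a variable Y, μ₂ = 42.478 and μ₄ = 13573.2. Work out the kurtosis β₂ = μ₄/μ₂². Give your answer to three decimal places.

7.522

μ₂² = 42.478² = 1804.38048
μ₄/μ₂² = 13573.2 / 1804.38048 = 7.52236
β₂ ≈ 7.522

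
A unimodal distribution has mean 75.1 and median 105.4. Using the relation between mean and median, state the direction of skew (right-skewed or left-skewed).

mean − median = 75.1 − 105.4 = -30.3
mean < median ⇒ the longer tail is on the left ⇒ left-skewed (negatively skewed).

left-skewed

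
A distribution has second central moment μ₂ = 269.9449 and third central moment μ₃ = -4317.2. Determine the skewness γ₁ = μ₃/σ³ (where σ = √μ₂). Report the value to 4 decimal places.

σ = √μ₂ = √269.9449 = 16.43000
σ³ = μ₂^(3/2) = 4435.19471
γ₁ = μ₃/σ³ = -4317.2 / 4435.19471 ≈ -0.9734

-0.9734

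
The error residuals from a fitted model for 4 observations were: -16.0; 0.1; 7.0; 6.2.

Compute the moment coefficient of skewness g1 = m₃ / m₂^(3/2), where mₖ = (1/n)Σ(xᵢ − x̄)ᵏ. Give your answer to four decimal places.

x̄ = (-16.0 + 0.1 + 7.0 + 6.2) / 4 = -0.6750
deviations (xᵢ − x̄): -15.3250, 0.7750, 7.6750, 6.8750
Σ(xᵢ − x̄)² = 341.6275 ⇒ m₂ = 341.6275/4 = 85.40688
Σ(xᵢ − x̄)³ = -2821.6451 ⇒ m₃ = -2821.6451/4 = -705.41128
m₂^(3/2) = 85.40688^(1.5) = 789.29481
g1 = m₃ / m₂^(3/2) = -705.41128 / 789.29481 ≈ -0.8937

-0.8937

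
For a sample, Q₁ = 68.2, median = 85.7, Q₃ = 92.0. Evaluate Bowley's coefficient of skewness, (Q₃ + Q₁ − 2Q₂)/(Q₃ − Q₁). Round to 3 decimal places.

numerator: Q₃ + Q₁ − 2Q₂ = 92.0 + 68.2 − 2×85.7 = -11.2000
denominator: Q₃ − Q₁ = 92.0 − 68.2 = 23.8000
Bowley skewness = -11.2000 / 23.8000 ≈ -0.471

-0.471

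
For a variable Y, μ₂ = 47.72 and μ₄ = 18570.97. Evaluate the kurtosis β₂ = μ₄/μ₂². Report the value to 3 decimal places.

μ₂² = 47.72² = 2277.19840
μ₄/μ₂² = 18570.97 / 2277.19840 = 8.15518
β₂ ≈ 8.155

8.155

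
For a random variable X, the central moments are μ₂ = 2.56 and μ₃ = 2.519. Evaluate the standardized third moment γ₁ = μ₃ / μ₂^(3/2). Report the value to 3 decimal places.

σ = √μ₂ = √2.56 = 1.60000
σ³ = μ₂^(3/2) = 4.09600
γ₁ = μ₃/σ³ = 2.519 / 4.09600 ≈ 0.615

0.615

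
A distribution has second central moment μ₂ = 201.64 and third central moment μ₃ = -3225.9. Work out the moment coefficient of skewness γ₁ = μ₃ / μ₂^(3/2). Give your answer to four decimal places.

-1.1266

σ = √μ₂ = √201.64 = 14.20000
σ³ = μ₂^(3/2) = 2863.28800
γ₁ = μ₃/σ³ = -3225.9 / 2863.28800 ≈ -1.1266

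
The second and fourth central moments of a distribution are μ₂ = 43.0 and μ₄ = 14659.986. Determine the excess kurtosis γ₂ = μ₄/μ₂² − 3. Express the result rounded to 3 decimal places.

4.929

μ₂² = 43.0² = 1849.00000
μ₄/μ₂² = 14659.986 / 1849.00000 = 7.92860
γ₂ = 7.92860 − 3 ≈ 4.929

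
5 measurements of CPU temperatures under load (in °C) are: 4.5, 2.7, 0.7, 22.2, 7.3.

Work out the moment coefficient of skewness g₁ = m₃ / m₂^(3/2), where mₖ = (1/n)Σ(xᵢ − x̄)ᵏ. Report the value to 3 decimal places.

x̄ = (4.5 + 2.7 + 0.7 + 22.2 + 7.3) / 5 = 7.4800
deviations (xᵢ − x̄): -2.9800, -4.7800, -6.7800, 14.7200, -0.1800
Σ(xᵢ − x̄)² = 294.4080 ⇒ m₂ = 294.4080/5 = 58.88160
Σ(xᵢ − x̄)³ = 2742.1555 ⇒ m₃ = 2742.1555/5 = 548.43110
m₂^(3/2) = 58.88160^(1.5) = 451.82411
g₁ = m₃ / m₂^(3/2) = 548.43110 / 451.82411 ≈ 1.214

1.214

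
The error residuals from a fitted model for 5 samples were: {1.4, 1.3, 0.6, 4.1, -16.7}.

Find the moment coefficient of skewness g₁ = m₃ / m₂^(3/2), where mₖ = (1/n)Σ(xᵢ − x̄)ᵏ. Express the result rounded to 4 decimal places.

x̄ = (1.4 + 1.3 + 0.6 + 4.1 - 16.7) / 5 = -1.8600
deviations (xᵢ − x̄): 3.2600, 3.1600, 2.4600, 5.9600, -14.8400
Σ(xᵢ − x̄)² = 282.4120 ⇒ m₂ = 282.4120/5 = 56.48240
Σ(xᵢ − x̄)³ = -2975.3518 ⇒ m₃ = -2975.3518/5 = -595.07035
m₂^(3/2) = 56.48240^(1.5) = 424.49220
g₁ = m₃ / m₂^(3/2) = -595.07035 / 424.49220 ≈ -1.4018

-1.4018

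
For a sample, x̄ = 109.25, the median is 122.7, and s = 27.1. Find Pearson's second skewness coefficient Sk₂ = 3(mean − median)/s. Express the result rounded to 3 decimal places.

-1.489

Sk₂ = 3(109.25 − 122.7) / 27.1 = 3 × -13.4500 / 27.1
    = -40.3500 / 27.1 ≈ -1.489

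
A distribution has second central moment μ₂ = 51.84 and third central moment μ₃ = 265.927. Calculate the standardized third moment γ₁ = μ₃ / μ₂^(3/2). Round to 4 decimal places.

σ = √μ₂ = √51.84 = 7.20000
σ³ = μ₂^(3/2) = 373.24800
γ₁ = μ₃/σ³ = 265.927 / 373.24800 ≈ 0.7125

0.7125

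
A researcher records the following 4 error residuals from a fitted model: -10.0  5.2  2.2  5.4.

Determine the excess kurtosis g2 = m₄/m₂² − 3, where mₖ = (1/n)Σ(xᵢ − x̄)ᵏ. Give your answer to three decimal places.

x̄ = 0.7000
Σ(xᵢ − x̄)² = 159.0800 ⇒ m₂ = 39.77000
Σ(xᵢ − x̄)⁴ = 14011.0532 ⇒ m₄ = 3502.76330
m₂² = 1581.65290
g2 = m₄/m₂² − 3 = 2.21462 − 3 ≈ -0.785

-0.785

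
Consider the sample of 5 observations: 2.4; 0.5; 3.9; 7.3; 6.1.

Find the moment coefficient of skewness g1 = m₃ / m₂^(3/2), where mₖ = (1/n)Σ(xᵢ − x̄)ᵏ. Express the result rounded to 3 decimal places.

-0.073

x̄ = (2.4 + 0.5 + 3.9 + 7.3 + 6.1) / 5 = 4.0400
deviations (xᵢ − x̄): -1.6400, -3.5400, -0.1400, 3.2600, 2.0600
Σ(xᵢ − x̄)² = 30.1120 ⇒ m₂ = 30.1120/5 = 6.02240
Σ(xᵢ − x̄)³ = -5.3878 ⇒ m₃ = -5.3878/5 = -1.07755
m₂^(3/2) = 6.02240^(1.5) = 14.77932
g1 = m₃ / m₂^(3/2) = -1.07755 / 14.77932 ≈ -0.073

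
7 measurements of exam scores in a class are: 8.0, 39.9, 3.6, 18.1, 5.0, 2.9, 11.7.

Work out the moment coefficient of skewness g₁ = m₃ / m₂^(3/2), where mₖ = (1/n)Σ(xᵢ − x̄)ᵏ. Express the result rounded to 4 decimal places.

1.4316

x̄ = (8.0 + 39.9 + 3.6 + 18.1 + 5.0 + 2.9 + 11.7) / 7 = 12.7429
deviations (xᵢ − x̄): -4.7429, 27.1571, -9.1429, 5.3571, -7.7429, -9.8429, -1.0429
Σ(xᵢ − x̄)² = 1030.2171 ⇒ m₂ = 1030.2171/7 = 147.17388
Σ(xᵢ − x̄)³ = 17892.5360 ⇒ m₃ = 17892.5360/7 = 2556.07657
m₂^(3/2) = 147.17388^(1.5) = 1785.44345
g₁ = m₃ / m₂^(3/2) = 2556.07657 / 1785.44345 ≈ 1.4316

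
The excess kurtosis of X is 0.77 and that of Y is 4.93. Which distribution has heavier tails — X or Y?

Higher excess kurtosis ⇒ heavier tails relative to the normal distribution.
0.77 vs 4.93: the larger is 4.93, so Y has heavier tails.

Y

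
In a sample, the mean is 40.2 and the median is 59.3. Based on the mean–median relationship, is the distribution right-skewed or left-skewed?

left-skewed

mean − median = 40.2 − 59.3 = -19.1
mean < median ⇒ the longer tail is on the left ⇒ left-skewed (negatively skewed).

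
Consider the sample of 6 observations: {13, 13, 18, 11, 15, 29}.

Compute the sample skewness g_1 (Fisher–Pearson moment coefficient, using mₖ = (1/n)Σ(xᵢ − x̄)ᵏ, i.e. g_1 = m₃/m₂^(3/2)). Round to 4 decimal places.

1.3171

x̄ = (13 + 13 + 18 + 11 + 15 + 29) / 6 = 16.5000
deviations (xᵢ − x̄): -3.5000, -3.5000, 1.5000, -5.5000, -1.5000, 12.5000
Σ(xᵢ − x̄)² = 215.5000 ⇒ m₂ = 215.5000/6 = 35.91667
Σ(xᵢ − x̄)³ = 1701.0000 ⇒ m₃ = 1701.0000/6 = 283.50000
m₂^(3/2) = 35.91667^(1.5) = 215.25043
g_1 = m₃ / m₂^(3/2) = 283.50000 / 215.25043 ≈ 1.3171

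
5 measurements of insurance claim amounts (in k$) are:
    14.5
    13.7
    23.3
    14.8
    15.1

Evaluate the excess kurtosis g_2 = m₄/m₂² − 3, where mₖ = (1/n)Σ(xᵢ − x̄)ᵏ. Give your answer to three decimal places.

x̄ = 16.2800
Σ(xᵢ − x̄)² = 62.6880 ⇒ m₂ = 12.53760
Σ(xᵢ − x̄)⁴ = 2489.6409 ⇒ m₄ = 497.92817
m₂² = 157.19141
g_2 = m₄/m₂² − 3 = 3.16766 − 3 ≈ 0.168

0.168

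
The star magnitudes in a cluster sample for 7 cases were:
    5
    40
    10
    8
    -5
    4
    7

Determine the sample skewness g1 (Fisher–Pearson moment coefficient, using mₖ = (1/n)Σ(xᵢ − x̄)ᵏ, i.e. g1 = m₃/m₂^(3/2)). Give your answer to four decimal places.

x̄ = (5 + 40 + 10 + 8 - 5 + 4 + 7) / 7 = 9.8571
deviations (xᵢ − x̄): -4.8571, 30.1429, 0.1429, -1.8571, -14.8571, -5.8571, -2.8571
Σ(xᵢ − x̄)² = 1198.8571 ⇒ m₂ = 1198.8571/7 = 171.26531
Σ(xᵢ − x̄)³ = 23762.8163 ⇒ m₃ = 23762.8163/7 = 3394.68805
m₂^(3/2) = 171.26531^(1.5) = 2241.32117
g1 = m₃ / m₂^(3/2) = 3394.68805 / 2241.32117 ≈ 1.5146

1.5146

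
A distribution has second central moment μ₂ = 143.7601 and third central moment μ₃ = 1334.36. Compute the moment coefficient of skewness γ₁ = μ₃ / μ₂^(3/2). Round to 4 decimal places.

0.7741

σ = √μ₂ = √143.7601 = 11.99000
σ³ = μ₂^(3/2) = 1723.68360
γ₁ = μ₃/σ³ = 1334.36 / 1723.68360 ≈ 0.7741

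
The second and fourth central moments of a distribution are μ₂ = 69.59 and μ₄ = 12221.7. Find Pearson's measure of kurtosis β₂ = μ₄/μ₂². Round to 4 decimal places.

μ₂² = 69.59² = 4842.76810
μ₄/μ₂² = 12221.7 / 4842.76810 = 2.52370
β₂ ≈ 2.5237

2.5237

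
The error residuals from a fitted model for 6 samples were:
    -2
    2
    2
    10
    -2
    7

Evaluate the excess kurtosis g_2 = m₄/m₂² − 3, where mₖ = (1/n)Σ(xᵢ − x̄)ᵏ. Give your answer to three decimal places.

-1.228

x̄ = 2.8333
Σ(xᵢ − x̄)² = 116.8333 ⇒ m₂ = 19.47222
Σ(xᵢ − x̄)⁴ = 4031.8194 ⇒ m₄ = 671.96991
m₂² = 379.16744
g_2 = m₄/m₂² − 3 = 1.77222 − 3 ≈ -1.228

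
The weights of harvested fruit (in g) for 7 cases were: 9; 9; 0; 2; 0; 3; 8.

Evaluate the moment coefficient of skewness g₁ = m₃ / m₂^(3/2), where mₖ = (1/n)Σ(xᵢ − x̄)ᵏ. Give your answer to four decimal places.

x̄ = (9 + 9 + 0 + 2 + 0 + 3 + 8) / 7 = 4.4286
deviations (xᵢ − x̄): 4.5714, 4.5714, -4.4286, -2.4286, -4.4286, -1.4286, 3.5714
Σ(xᵢ − x̄)² = 101.7143 ⇒ m₂ = 101.7143/7 = 14.53061
Σ(xᵢ − x̄)³ = 45.6735 ⇒ m₃ = 45.6735/7 = 6.52478
m₂^(3/2) = 14.53061^(1.5) = 55.38930
g₁ = m₃ / m₂^(3/2) = 6.52478 / 55.38930 ≈ 0.1178

0.1178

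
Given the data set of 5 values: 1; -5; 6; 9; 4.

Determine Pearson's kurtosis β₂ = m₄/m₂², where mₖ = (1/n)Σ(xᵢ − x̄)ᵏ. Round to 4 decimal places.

x̄ = 3.0000
Σ(xᵢ − x̄)² = 114.0000 ⇒ m₂ = 22.80000
Σ(xᵢ − x̄)⁴ = 5490.0000 ⇒ m₄ = 1098.00000
m₂² = 519.84000
β₂ = m₄/m₂² = 1098.00000 / 519.84000 ≈ 2.1122

2.1122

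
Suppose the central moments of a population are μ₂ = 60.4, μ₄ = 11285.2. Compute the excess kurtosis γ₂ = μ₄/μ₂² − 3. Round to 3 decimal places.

0.093

μ₂² = 60.4² = 3648.16000
μ₄/μ₂² = 11285.2 / 3648.16000 = 3.09340
γ₂ = 3.09340 − 3 ≈ 0.093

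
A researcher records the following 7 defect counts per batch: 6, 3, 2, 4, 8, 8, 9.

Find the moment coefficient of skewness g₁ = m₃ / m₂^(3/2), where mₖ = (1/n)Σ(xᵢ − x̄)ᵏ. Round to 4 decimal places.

-0.1460

x̄ = (6 + 3 + 2 + 4 + 8 + 8 + 9) / 7 = 5.7143
deviations (xᵢ − x̄): 0.2857, -2.7143, -3.7143, -1.7143, 2.2857, 2.2857, 3.2857
Σ(xᵢ − x̄)² = 45.4286 ⇒ m₂ = 45.4286/7 = 6.48980
Σ(xᵢ − x̄)³ = -16.8980 ⇒ m₃ = -16.8980/7 = -2.41399
m₂^(3/2) = 6.48980^(1.5) = 16.53281
g₁ = m₃ / m₂^(3/2) = -2.41399 / 16.53281 ≈ -0.1460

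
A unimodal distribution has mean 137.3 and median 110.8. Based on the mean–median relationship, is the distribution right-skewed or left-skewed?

right-skewed

mean − median = 137.3 − 110.8 = 26.5
mean > median ⇒ the longer tail is on the right ⇒ right-skewed (positively skewed).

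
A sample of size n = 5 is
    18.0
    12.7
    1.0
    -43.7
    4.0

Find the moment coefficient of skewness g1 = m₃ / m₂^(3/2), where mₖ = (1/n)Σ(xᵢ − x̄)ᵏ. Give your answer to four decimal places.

-1.2172

x̄ = (18.0 + 12.7 + 1.0 - 43.7 + 4.0) / 5 = -1.6000
deviations (xᵢ − x̄): 19.6000, 14.3000, 2.6000, -42.1000, 5.6000
Σ(xᵢ − x̄)² = 2399.1800 ⇒ m₂ = 2399.1800/5 = 479.83600
Σ(xᵢ − x̄)³ = -63971.5260 ⇒ m₃ = -63971.5260/5 = -12794.30520
m₂^(3/2) = 479.83600^(1.5) = 10510.88397
g1 = m₃ / m₂^(3/2) = -12794.30520 / 10510.88397 ≈ -1.2172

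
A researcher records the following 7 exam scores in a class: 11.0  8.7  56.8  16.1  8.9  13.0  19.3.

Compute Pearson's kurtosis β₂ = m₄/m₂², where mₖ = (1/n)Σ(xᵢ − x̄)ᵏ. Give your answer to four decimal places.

4.7003

x̄ = 19.1143
Σ(xᵢ − x̄)² = 1745.3486 ⇒ m₂ = 249.33551
Σ(xᵢ − x̄)⁴ = 2045468.5007 ⇒ m₄ = 292209.78582
m₂² = 62168.19665
β₂ = m₄/m₂² = 292209.78582 / 62168.19665 ≈ 4.7003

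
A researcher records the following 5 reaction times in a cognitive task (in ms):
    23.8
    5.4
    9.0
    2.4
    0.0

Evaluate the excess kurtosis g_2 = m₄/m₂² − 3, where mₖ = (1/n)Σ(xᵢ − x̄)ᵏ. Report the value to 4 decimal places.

-0.3502

x̄ = 8.1200
Σ(xᵢ − x̄)² = 352.6880 ⇒ m₂ = 70.53760
Σ(xᵢ − x̄)⁴ = 65921.4946 ⇒ m₄ = 13184.29891
m₂² = 4975.55301
g_2 = m₄/m₂² − 3 = 2.64982 − 3 ≈ -0.3502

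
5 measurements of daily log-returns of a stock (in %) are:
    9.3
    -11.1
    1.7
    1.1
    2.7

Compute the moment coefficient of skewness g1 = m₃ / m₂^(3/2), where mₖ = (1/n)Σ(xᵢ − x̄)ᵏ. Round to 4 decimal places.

x̄ = (9.3 - 11.1 + 1.7 + 1.1 + 2.7) / 5 = 0.7400
deviations (xᵢ − x̄): 8.5600, -11.8400, 0.9600, 0.3600, 1.9600
Σ(xᵢ − x̄)² = 218.3520 ⇒ m₂ = 218.3520/5 = 43.67040
Σ(xᵢ − x̄)³ = -1024.1146 ⇒ m₃ = -1024.1146/5 = -204.82291
m₂^(3/2) = 43.67040^(1.5) = 288.58965
g1 = m₃ / m₂^(3/2) = -204.82291 / 288.58965 ≈ -0.7097

-0.7097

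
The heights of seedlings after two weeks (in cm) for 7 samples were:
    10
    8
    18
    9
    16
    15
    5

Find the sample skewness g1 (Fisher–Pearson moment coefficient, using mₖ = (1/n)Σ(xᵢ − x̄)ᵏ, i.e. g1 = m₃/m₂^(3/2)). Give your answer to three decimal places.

0.070

x̄ = (10 + 8 + 18 + 9 + 16 + 15 + 5) / 7 = 11.5714
deviations (xᵢ − x̄): -1.5714, -3.5714, 6.4286, -2.5714, 4.4286, 3.4286, -6.5714
Σ(xᵢ − x̄)² = 137.7143 ⇒ m₂ = 137.7143/7 = 19.67347
Σ(xᵢ − x̄)³ = 42.6122 ⇒ m₃ = 42.6122/7 = 6.08746
m₂^(3/2) = 19.67347^(1.5) = 87.26125
g1 = m₃ / m₂^(3/2) = 6.08746 / 87.26125 ≈ 0.070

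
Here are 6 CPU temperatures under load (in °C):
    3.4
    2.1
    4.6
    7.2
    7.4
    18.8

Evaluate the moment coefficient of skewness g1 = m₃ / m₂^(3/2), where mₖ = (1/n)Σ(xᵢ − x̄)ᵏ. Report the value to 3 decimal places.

x̄ = (3.4 + 2.1 + 4.6 + 7.2 + 7.4 + 18.8) / 6 = 7.2500
deviations (xᵢ − x̄): -3.8500, -5.1500, -2.6500, -0.0500, 0.1500, 11.5500
Σ(xᵢ − x̄)² = 181.7950 ⇒ m₂ = 181.7950/6 = 30.29917
Σ(xᵢ − x̄)³ = 1328.5350 ⇒ m₃ = 1328.5350/6 = 221.42250
m₂^(3/2) = 30.29917^(1.5) = 166.78079
g1 = m₃ / m₂^(3/2) = 221.42250 / 166.78079 ≈ 1.328

1.328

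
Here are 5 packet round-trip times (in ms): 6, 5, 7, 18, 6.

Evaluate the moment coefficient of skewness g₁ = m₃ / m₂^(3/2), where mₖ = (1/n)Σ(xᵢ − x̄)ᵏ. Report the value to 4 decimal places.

x̄ = (6 + 5 + 7 + 18 + 6) / 5 = 8.4000
deviations (xᵢ − x̄): -2.4000, -3.4000, -1.4000, 9.6000, -2.4000
Σ(xᵢ − x̄)² = 117.2000 ⇒ m₂ = 117.2000/5 = 23.44000
Σ(xᵢ − x̄)³ = 815.0400 ⇒ m₃ = 815.0400/5 = 163.00800
m₂^(3/2) = 23.44000^(1.5) = 113.48446
g₁ = m₃ / m₂^(3/2) = 163.00800 / 113.48446 ≈ 1.4364

1.4364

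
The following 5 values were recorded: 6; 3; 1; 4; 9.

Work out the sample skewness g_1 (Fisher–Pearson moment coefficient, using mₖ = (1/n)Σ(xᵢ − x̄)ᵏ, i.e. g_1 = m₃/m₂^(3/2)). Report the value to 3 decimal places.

0.364

x̄ = (6 + 3 + 1 + 4 + 9) / 5 = 4.6000
deviations (xᵢ − x̄): 1.4000, -1.6000, -3.6000, -0.6000, 4.4000
Σ(xᵢ − x̄)² = 37.2000 ⇒ m₂ = 37.2000/5 = 7.44000
Σ(xᵢ − x̄)³ = 36.9600 ⇒ m₃ = 36.9600/5 = 7.39200
m₂^(3/2) = 7.44000^(1.5) = 20.29361
g_1 = m₃ / m₂^(3/2) = 7.39200 / 20.29361 ≈ 0.364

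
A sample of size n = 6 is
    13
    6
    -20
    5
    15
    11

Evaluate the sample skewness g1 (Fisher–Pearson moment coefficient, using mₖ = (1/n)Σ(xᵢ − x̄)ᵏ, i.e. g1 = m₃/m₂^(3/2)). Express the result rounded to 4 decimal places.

-1.4338

x̄ = (13 + 6 - 20 + 5 + 15 + 11) / 6 = 5.0000
deviations (xᵢ − x̄): 8.0000, 1.0000, -25.0000, 0.0000, 10.0000, 6.0000
Σ(xᵢ − x̄)² = 826.0000 ⇒ m₂ = 826.0000/6 = 137.66667
Σ(xᵢ − x̄)³ = -13896.0000 ⇒ m₃ = -13896.0000/6 = -2316.00000
m₂^(3/2) = 137.66667^(1.5) = 1615.26282
g1 = m₃ / m₂^(3/2) = -2316.00000 / 1615.26282 ≈ -1.4338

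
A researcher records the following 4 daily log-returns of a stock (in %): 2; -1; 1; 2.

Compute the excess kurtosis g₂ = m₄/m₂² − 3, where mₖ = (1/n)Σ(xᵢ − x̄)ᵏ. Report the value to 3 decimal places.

x̄ = 1.0000
Σ(xᵢ − x̄)² = 6.0000 ⇒ m₂ = 1.50000
Σ(xᵢ − x̄)⁴ = 18.0000 ⇒ m₄ = 4.50000
m₂² = 2.25000
g₂ = m₄/m₂² − 3 = 2.00000 − 3 ≈ -1.000

-1.000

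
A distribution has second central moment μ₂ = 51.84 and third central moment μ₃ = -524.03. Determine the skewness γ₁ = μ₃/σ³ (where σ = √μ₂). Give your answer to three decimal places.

-1.404

σ = √μ₂ = √51.84 = 7.20000
σ³ = μ₂^(3/2) = 373.24800
γ₁ = μ₃/σ³ = -524.03 / 373.24800 ≈ -1.404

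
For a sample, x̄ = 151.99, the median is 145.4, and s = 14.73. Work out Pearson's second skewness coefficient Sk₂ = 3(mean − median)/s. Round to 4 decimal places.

1.3422

Sk₂ = 3(151.99 − 145.4) / 14.73 = 3 × 6.5900 / 14.73
    = 19.7700 / 14.73 ≈ 1.3422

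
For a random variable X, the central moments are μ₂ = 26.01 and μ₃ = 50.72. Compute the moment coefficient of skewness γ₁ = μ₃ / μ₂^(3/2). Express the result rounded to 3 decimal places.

σ = √μ₂ = √26.01 = 5.10000
σ³ = μ₂^(3/2) = 132.65100
γ₁ = μ₃/σ³ = 50.72 / 132.65100 ≈ 0.382

0.382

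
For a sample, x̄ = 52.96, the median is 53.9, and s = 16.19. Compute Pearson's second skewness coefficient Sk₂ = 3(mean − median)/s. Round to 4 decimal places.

Sk₂ = 3(52.96 − 53.9) / 16.19 = 3 × -0.9400 / 16.19
    = -2.8200 / 16.19 ≈ -0.1742

-0.1742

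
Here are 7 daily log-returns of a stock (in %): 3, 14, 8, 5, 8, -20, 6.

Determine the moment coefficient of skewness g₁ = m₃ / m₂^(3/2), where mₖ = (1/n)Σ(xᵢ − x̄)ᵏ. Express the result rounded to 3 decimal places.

-1.598

x̄ = (3 + 14 + 8 + 5 + 8 - 20 + 6) / 7 = 3.4286
deviations (xᵢ − x̄): -0.4286, 10.5714, 4.5714, 1.5714, 4.5714, -23.4286, 2.5714
Σ(xᵢ − x̄)² = 711.7143 ⇒ m₂ = 711.7143/7 = 101.67347
Σ(xᵢ − x̄)³ = -11466.6122 ⇒ m₃ = -11466.6122/7 = -1638.08746
m₂^(3/2) = 101.67347^(1.5) = 1025.20677
g₁ = m₃ / m₂^(3/2) = -1638.08746 / 1025.20677 ≈ -1.598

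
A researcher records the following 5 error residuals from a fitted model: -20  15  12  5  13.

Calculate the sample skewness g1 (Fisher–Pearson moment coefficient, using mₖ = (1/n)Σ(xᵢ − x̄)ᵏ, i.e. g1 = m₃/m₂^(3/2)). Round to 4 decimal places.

x̄ = (-20 + 15 + 12 + 5 + 13) / 5 = 5.0000
deviations (xᵢ − x̄): -25.0000, 10.0000, 7.0000, 0.0000, 8.0000
Σ(xᵢ − x̄)² = 838.0000 ⇒ m₂ = 838.0000/5 = 167.60000
Σ(xᵢ − x̄)³ = -13770.0000 ⇒ m₃ = -13770.0000/5 = -2754.00000
m₂^(3/2) = 167.60000^(1.5) = 2169.75662
g1 = m₃ / m₂^(3/2) = -2754.00000 / 2169.75662 ≈ -1.2693

-1.2693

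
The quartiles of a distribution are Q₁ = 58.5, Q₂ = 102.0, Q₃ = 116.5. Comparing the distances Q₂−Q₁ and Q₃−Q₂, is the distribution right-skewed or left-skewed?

left-skewed

Q₂ − Q₁ = 43.5;  Q₃ − Q₂ = 14.5
Q₂ − Q₁ > Q₃ − Q₂ ⇒ the lower half is more spread out ⇒ left-skewed.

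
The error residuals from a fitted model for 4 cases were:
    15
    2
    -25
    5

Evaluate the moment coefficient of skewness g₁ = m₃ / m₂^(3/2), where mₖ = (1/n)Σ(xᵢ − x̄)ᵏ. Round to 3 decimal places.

x̄ = (15 + 2 - 25 + 5) / 4 = -0.7500
deviations (xᵢ − x̄): 15.7500, 2.7500, -24.2500, 5.7500
Σ(xᵢ − x̄)² = 876.7500 ⇒ m₂ = 876.7500/4 = 219.18750
Σ(xᵢ − x̄)³ = -10142.6250 ⇒ m₃ = -10142.6250/4 = -2535.65625
m₂^(3/2) = 219.18750^(1.5) = 3245.06705
g₁ = m₃ / m₂^(3/2) = -2535.65625 / 3245.06705 ≈ -0.781

-0.781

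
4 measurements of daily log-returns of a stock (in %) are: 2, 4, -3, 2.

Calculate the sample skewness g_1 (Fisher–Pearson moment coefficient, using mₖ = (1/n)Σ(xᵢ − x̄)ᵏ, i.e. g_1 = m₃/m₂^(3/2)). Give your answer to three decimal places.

-0.797

x̄ = (2 + 4 - 3 + 2) / 4 = 1.2500
deviations (xᵢ − x̄): 0.7500, 2.7500, -4.2500, 0.7500
Σ(xᵢ − x̄)² = 26.7500 ⇒ m₂ = 26.7500/4 = 6.68750
Σ(xᵢ − x̄)³ = -55.1250 ⇒ m₃ = -55.1250/4 = -13.78125
m₂^(3/2) = 6.68750^(1.5) = 17.29401
g_1 = m₃ / m₂^(3/2) = -13.78125 / 17.29401 ≈ -0.797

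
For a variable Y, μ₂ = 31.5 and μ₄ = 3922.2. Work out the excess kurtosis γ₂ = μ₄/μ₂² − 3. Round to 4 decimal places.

0.9528

μ₂² = 31.5² = 992.25000
μ₄/μ₂² = 3922.2 / 992.25000 = 3.95283
γ₂ = 3.95283 − 3 ≈ 0.9528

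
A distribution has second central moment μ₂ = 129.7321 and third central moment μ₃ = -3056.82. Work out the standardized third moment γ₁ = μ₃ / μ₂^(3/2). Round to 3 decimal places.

-2.069

σ = √μ₂ = √129.7321 = 11.39000
σ³ = μ₂^(3/2) = 1477.64862
γ₁ = μ₃/σ³ = -3056.82 / 1477.64862 ≈ -2.069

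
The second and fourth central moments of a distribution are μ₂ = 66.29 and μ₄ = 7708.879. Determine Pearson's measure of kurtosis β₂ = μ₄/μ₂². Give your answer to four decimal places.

1.7543

μ₂² = 66.29² = 4394.36410
μ₄/μ₂² = 7708.879 / 4394.36410 = 1.75426
β₂ ≈ 1.7543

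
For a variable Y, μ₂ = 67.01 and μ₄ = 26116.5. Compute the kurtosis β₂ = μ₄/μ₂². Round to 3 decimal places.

μ₂² = 67.01² = 4490.34010
μ₄/μ₂² = 26116.5 / 4490.34010 = 5.81615
β₂ ≈ 5.816

5.816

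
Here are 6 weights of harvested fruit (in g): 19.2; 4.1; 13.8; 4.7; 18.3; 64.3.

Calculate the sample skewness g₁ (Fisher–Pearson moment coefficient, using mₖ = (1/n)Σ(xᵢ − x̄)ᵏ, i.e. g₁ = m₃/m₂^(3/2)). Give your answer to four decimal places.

x̄ = (19.2 + 4.1 + 13.8 + 4.7 + 18.3 + 64.3) / 6 = 20.7333
deviations (xᵢ − x̄): -1.5333, -16.6333, -6.9333, -16.0333, -2.4333, 43.5667
Σ(xᵢ − x̄)² = 2488.1333 ⇒ m₂ = 2488.1333/6 = 414.68889
Σ(xᵢ − x̄)³ = 73617.0384 ⇒ m₃ = 73617.0384/6 = 12269.50641
m₂^(3/2) = 414.68889^(1.5) = 8444.68781
g₁ = m₃ / m₂^(3/2) = 12269.50641 / 8444.68781 ≈ 1.4529

1.4529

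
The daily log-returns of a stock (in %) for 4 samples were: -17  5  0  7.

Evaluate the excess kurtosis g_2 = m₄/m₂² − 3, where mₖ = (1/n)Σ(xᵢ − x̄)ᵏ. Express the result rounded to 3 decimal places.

x̄ = -1.2500
Σ(xᵢ − x̄)² = 356.7500 ⇒ m₂ = 89.18750
Σ(xᵢ − x̄)⁴ = 67695.8281 ⇒ m₄ = 16923.95703
m₂² = 7954.41016
g_2 = m₄/m₂² − 3 = 2.12762 − 3 ≈ -0.872

-0.872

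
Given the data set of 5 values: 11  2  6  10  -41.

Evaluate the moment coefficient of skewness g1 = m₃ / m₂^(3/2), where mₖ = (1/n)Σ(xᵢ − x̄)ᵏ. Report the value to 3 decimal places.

-1.403

x̄ = (11 + 2 + 6 + 10 - 41) / 5 = -2.4000
deviations (xᵢ − x̄): 13.4000, 4.4000, 8.4000, 12.4000, -38.6000
Σ(xᵢ − x̄)² = 1913.2000 ⇒ m₂ = 1913.2000/5 = 382.64000
Σ(xᵢ − x̄)³ = -52521.8400 ⇒ m₃ = -52521.8400/5 = -10504.36800
m₂^(3/2) = 382.64000^(1.5) = 7484.89223
g1 = m₃ / m₂^(3/2) = -10504.36800 / 7484.89223 ≈ -1.403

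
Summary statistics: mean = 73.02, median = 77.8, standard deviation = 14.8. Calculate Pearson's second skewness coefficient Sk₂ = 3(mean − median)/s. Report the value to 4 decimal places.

-0.9689

Sk₂ = 3(73.02 − 77.8) / 14.8 = 3 × -4.7800 / 14.8
    = -14.3400 / 14.8 ≈ -0.9689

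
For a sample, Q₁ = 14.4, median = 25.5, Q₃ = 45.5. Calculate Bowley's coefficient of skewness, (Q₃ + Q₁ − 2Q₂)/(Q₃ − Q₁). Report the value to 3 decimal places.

numerator: Q₃ + Q₁ − 2Q₂ = 45.5 + 14.4 − 2×25.5 = 8.9000
denominator: Q₃ − Q₁ = 45.5 − 14.4 = 31.1000
Bowley skewness = 8.9000 / 31.1000 ≈ 0.286

0.286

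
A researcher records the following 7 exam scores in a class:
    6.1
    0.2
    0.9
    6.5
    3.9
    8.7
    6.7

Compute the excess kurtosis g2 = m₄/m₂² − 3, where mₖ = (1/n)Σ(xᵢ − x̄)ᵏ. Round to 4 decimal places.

-1.2629

x̄ = 4.7143
Σ(xᵢ − x̄)² = 60.5286 ⇒ m₂ = 8.64694
Σ(xᵢ − x̄)⁴ = 909.1666 ⇒ m₄ = 129.88095
m₂² = 74.76955
g2 = m₄/m₂² − 3 = 1.73708 − 3 ≈ -1.2629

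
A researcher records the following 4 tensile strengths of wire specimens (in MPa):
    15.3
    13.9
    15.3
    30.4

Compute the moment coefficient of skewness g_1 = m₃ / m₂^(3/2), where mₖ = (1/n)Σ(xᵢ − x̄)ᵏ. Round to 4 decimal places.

x̄ = (15.3 + 13.9 + 15.3 + 30.4) / 4 = 18.7250
deviations (xᵢ − x̄): -3.4250, -4.8250, -3.4250, 11.6750
Σ(xᵢ − x̄)² = 183.0475 ⇒ m₂ = 183.0475/4 = 45.76187
Σ(xᵢ − x̄)³ = 1398.6844 ⇒ m₃ = 1398.6844/4 = 349.67109
m₂^(3/2) = 45.76187^(1.5) = 309.56775
g_1 = m₃ / m₂^(3/2) = 349.67109 / 309.56775 ≈ 1.1295

1.1295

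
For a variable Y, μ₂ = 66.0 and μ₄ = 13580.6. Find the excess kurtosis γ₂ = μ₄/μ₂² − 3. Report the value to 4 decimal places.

0.1177

μ₂² = 66.0² = 4356.00000
μ₄/μ₂² = 13580.6 / 4356.00000 = 3.11768
γ₂ = 3.11768 − 3 ≈ 0.1177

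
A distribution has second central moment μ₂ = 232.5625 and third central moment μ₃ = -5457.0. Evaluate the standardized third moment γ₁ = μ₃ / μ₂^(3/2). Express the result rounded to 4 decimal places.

-1.5387

σ = √μ₂ = √232.5625 = 15.25000
σ³ = μ₂^(3/2) = 3546.57813
γ₁ = μ₃/σ³ = -5457.0 / 3546.57813 ≈ -1.5387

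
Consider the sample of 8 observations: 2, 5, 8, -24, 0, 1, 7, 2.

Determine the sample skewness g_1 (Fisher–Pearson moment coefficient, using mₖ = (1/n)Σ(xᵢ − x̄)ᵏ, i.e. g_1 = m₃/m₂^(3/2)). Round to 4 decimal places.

-1.9062

x̄ = (2 + 5 + 8 - 24 + 0 + 1 + 7 + 2) / 8 = 0.1250
deviations (xᵢ − x̄): 1.8750, 4.8750, 7.8750, -24.1250, -0.1250, 0.8750, 6.8750, 1.8750
Σ(xᵢ − x̄)² = 722.8750 ⇒ m₂ = 722.8750/8 = 90.35938
Σ(xᵢ − x̄)³ = -13098.0938 ⇒ m₃ = -13098.0938/8 = -1637.26172
m₂^(3/2) = 90.35938^(1.5) = 858.93407
g_1 = m₃ / m₂^(3/2) = -1637.26172 / 858.93407 ≈ -1.9062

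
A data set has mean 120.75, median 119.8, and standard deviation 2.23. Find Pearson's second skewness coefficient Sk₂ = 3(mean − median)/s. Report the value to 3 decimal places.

1.278

Sk₂ = 3(120.75 − 119.8) / 2.23 = 3 × 0.9500 / 2.23
    = 2.8500 / 2.23 ≈ 1.278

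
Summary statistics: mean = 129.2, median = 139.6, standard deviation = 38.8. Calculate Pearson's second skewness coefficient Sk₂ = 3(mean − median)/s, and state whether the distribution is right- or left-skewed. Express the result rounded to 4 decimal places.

-0.8041, left-skewed

Sk₂ = 3(129.2 − 139.6) / 38.8 = 3 × -10.4000 / 38.8
    = -31.2000 / 38.8 ≈ -0.8041
Sk₂ < 0 ⇒ mean < median ⇒ left-skewed (negative skew).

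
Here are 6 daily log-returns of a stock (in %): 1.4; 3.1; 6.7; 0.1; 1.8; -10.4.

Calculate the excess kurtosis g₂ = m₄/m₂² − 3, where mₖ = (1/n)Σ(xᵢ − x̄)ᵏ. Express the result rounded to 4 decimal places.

x̄ = 0.4500
Σ(xᵢ − x̄)² = 166.6550 ⇒ m₂ = 27.77583
Σ(xᵢ − x̄)⁴ = 15437.9324 ⇒ m₄ = 2572.98874
m₂² = 771.49692
g₂ = m₄/m₂² − 3 = 3.33506 − 3 ≈ 0.3351

0.3351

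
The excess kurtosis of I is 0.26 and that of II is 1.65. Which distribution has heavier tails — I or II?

II

Higher excess kurtosis ⇒ heavier tails relative to the normal distribution.
0.26 vs 1.65: the larger is 1.65, so II has heavier tails.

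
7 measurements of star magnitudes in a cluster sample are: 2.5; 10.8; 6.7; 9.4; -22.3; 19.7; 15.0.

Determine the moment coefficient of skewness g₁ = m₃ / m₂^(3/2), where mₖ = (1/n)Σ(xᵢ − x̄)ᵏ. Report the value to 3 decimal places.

-1.358

x̄ = (2.5 + 10.8 + 6.7 + 9.4 - 22.3 + 19.7 + 15.0) / 7 = 5.9714
deviations (xᵢ − x̄): -3.4714, 4.8286, 0.7286, 3.4286, -28.2714, 13.7286, 9.0286
Σ(xᵢ − x̄)² = 1116.9143 ⇒ m₂ = 1116.9143/7 = 159.55918
Σ(xᵢ − x̄)³ = -19161.7343 ⇒ m₃ = -19161.7343/7 = -2737.39062
m₂^(3/2) = 159.55918^(1.5) = 2015.49956
g₁ = m₃ / m₂^(3/2) = -2737.39062 / 2015.49956 ≈ -1.358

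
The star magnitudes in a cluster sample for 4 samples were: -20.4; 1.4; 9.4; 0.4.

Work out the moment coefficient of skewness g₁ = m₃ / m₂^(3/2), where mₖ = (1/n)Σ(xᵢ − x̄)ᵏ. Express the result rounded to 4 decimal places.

-0.7961

x̄ = (-20.4 + 1.4 + 9.4 + 0.4) / 4 = -2.3000
deviations (xᵢ − x̄): -18.1000, 3.7000, 11.7000, 2.7000
Σ(xᵢ − x̄)² = 485.4800 ⇒ m₂ = 485.4800/4 = 121.37000
Σ(xᵢ − x̄)³ = -4257.7920 ⇒ m₃ = -4257.7920/4 = -1064.44800
m₂^(3/2) = 121.37000^(1.5) = 1337.10966
g₁ = m₃ / m₂^(3/2) = -1064.44800 / 1337.10966 ≈ -0.7961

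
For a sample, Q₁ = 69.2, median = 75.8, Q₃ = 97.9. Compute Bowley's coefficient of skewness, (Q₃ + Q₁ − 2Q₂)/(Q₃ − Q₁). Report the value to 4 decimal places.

0.5401

numerator: Q₃ + Q₁ − 2Q₂ = 97.9 + 69.2 − 2×75.8 = 15.5000
denominator: Q₃ − Q₁ = 97.9 − 69.2 = 28.7000
Bowley skewness = 15.5000 / 28.7000 ≈ 0.5401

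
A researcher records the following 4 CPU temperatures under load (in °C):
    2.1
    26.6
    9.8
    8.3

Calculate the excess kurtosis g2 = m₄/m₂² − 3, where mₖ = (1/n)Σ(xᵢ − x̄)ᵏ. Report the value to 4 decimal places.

x̄ = 11.7000
Σ(xᵢ − x̄)² = 329.3400 ⇒ m₂ = 82.33500
Σ(xᵢ − x̄)⁴ = 57928.5714 ⇒ m₄ = 14482.14285
m₂² = 6779.05223
g2 = m₄/m₂² − 3 = 2.13631 − 3 ≈ -0.8637

-0.8637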